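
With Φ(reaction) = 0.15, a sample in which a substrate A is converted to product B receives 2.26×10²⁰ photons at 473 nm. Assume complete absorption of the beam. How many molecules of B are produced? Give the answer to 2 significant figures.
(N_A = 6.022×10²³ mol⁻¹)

Moles of photons: 2.26×10²⁰ / 6.022×10²³ = 3.753×10⁻⁴ mol.
Product: Φ × n_abs = 0.15 × 3.753×10⁻⁴ = 5.630×10⁻⁵ mol.
As a count: 5.630×10⁻⁵ × 6.022×10²³ = 3.4×10¹⁹.

3.4×10¹⁹ molecules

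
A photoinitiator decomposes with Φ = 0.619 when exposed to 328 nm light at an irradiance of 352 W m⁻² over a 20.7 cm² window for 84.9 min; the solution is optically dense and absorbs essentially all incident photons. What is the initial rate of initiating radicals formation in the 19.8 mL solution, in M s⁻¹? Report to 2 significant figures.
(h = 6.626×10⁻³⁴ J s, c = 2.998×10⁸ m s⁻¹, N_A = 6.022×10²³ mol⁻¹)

6.2×10⁻⁵ M s⁻¹

Photon energy at 328 nm: hc/λ = (6.626×10⁻³⁴)(2.998×10⁸)/(328×10⁻⁹) = 6.056×10⁻¹⁹ J.
Energy delivered: (352 W m⁻²)(20.7×10⁻⁴ m²)(5094 s) = 3712 J.
Photons incident: 3712 / 6.056×10⁻¹⁹ = 6.129×10²¹, i.e. 6.129×10²¹/6.022×10²³ = 0.01018 mol.
Product formed: 0.619 × 0.01018 = 0.006301 mol.
Rate: 0.006301 mol / (5094 s × 0.0198 L) = 6.2×10⁻⁵ M s⁻¹.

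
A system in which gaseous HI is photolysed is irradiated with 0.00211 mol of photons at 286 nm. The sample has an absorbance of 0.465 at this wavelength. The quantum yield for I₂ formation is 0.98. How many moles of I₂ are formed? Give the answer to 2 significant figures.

0.0014 mol

Fraction absorbed: 1 − 10^(−0.465) = 0.6572.
Photons absorbed: 0.6572 × 0.00211 = 0.001387 mol.
Product: Φ × n_abs = 0.98 × 0.001387 = 0.001359 mol.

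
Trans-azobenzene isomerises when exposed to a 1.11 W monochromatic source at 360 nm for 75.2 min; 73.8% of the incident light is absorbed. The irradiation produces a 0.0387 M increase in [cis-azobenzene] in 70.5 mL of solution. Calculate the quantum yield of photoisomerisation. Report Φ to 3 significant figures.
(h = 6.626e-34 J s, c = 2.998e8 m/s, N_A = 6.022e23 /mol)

Φ = 0.245

Product: (0.0387 M)(0.0705 L) = 0.002728 mol.
Photon energy at 360 nm: hc/λ = (6.626e-34)(2.998e8)/(360e-9) = 5.518e-19 J.
Energy delivered: (1.11 W)(4512 s) = 5008 J.
Photons incident: 5008 / 5.518e-19 = 9.076e21, i.e. 9.076e21/6.022e23 = 0.01507 mol.
Photons absorbed: 0.738 × 0.01507 = 0.01112 mol.
Φ = 0.002728 mol / 0.01112 mol photons = 0.245.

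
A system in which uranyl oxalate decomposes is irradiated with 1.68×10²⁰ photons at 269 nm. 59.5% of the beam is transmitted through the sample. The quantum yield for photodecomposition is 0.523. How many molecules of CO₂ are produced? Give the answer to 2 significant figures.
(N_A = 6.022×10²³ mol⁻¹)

Moles of photons: 1.68×10²⁰ / 6.022×10²³ = 2.790×10⁻⁴ mol.
Fraction absorbed: 1 − 59.5/100 = 0.4050.
Photons absorbed: 0.4050 × 2.790×10⁻⁴ = 1.130×10⁻⁴ mol.
Product: Φ × n_abs = 0.523 × 1.130×10⁻⁴ = 5.910×10⁻⁵ mol.
As a count: 5.910×10⁻⁵ × 6.022×10²³ = 3.6×10¹⁹.

3.6×10¹⁹ molecules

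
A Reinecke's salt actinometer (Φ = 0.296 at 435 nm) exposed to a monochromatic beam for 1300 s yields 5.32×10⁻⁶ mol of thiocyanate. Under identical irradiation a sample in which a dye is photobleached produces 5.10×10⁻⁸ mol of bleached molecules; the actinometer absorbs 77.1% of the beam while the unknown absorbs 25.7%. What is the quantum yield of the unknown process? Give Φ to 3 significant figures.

Photons absorbed by the actinometer: 5.32×10⁻⁶ / 0.296 = 1.797×10⁻⁵ mol.
Incident flux: 1.797×10⁻⁵ / 0.771 = 2.331×10⁻⁵ einstein.
Absorbed by unknown: 0.257 × 2.331×10⁻⁵ = 5.991×10⁻⁶ mol.
Φ(unknown) = 5.10×10⁻⁸ / 5.991×10⁻⁶ = 0.00851.

Φ = 0.00851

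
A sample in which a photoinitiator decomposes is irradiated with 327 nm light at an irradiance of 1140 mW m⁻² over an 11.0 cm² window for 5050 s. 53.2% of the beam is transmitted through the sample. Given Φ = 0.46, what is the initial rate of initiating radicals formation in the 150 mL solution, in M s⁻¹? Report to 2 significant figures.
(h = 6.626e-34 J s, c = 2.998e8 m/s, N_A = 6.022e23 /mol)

4.9e-9 M s⁻¹

Photon energy at 327 nm: hc/λ = (6.626e-34)(2.998e8)/(327e-9) = 6.075e-19 J.
Energy delivered: (1140 mW m⁻²)(11.0e-4 m²)(5050 s) = 6.333 J.
Photons incident: 6.333 / 6.075e-19 = 1.042e19, i.e. 1.042e19/6.022e23 = 1.730e-5 mol.
Fraction absorbed: 1 − 53.2/100 = 0.4680.
Photons absorbed: 0.4680 × 1.730e-5 = 8.096e-6 mol.
Product formed: 0.46 × 8.096e-6 = 3.724e-6 mol.
Rate: 3.724e-6 mol / (5050 s × 0.15 L) = 4.9e-9 M s⁻¹.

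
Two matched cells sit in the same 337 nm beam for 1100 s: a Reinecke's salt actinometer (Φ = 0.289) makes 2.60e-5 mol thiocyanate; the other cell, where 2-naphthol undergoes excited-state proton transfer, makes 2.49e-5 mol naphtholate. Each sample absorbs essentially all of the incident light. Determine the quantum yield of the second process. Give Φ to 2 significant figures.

Φ = 0.28

Photons absorbed by the actinometer: 2.60e-5 / 0.289 = 8.997e-5 mol.
Φ(unknown) = 2.49e-5 / 8.997e-5 = 0.28.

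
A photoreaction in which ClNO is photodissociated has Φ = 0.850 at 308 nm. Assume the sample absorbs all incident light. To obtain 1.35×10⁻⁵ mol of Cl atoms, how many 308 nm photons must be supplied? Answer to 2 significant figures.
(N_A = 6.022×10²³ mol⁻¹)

9.6×10¹⁸ photons

Photons that must be absorbed: 1.35×10⁻⁵ / 0.850 = 1.588×10⁻⁵ mol.
Photon count: 1.588×10⁻⁵ × 6.022×10²³ = 9.6×10¹⁸.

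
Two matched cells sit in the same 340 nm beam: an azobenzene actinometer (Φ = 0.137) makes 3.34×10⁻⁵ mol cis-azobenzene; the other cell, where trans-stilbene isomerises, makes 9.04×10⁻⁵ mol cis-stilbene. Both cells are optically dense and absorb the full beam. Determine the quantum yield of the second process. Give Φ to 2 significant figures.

Photons absorbed by the actinometer: 3.34×10⁻⁵ / 0.137 = 2.438×10⁻⁴ mol.
Φ(unknown) = 9.04×10⁻⁵ / 2.438×10⁻⁴ = 0.37.

Φ = 0.37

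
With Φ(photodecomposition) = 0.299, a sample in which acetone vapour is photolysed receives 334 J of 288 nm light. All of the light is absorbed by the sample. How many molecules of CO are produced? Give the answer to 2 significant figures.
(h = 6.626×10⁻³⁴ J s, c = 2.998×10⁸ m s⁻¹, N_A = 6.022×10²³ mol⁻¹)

Photon energy at 288 nm: hc/λ = (6.626×10⁻³⁴)(2.998×10⁸)/(288×10⁻⁹) = 6.897×10⁻¹⁹ J.
Photons incident: 334 / 6.897×10⁻¹⁹ = 4.843×10²⁰, i.e. 4.843×10²⁰/6.022×10²³ = 8.042×10⁻⁴ mol.
Product: Φ × n_abs = 0.299 × 8.042×10⁻⁴ = 2.405×10⁻⁴ mol.
As a count: 2.405×10⁻⁴ × 6.022×10²³ = 1.4×10²⁰.

1.4×10²⁰ molecules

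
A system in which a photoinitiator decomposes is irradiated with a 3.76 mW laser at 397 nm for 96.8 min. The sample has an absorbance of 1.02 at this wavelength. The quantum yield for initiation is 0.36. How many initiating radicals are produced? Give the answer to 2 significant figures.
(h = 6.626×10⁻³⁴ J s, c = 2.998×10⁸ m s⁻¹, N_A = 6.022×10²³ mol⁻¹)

Photon energy at 397 nm: hc/λ = (6.626×10⁻³⁴)(2.998×10⁸)/(397×10⁻⁹) = 5.004×10⁻¹⁹ J.
Energy delivered: (3.76 mW)(5808 s) = 21.84 J.
Photons incident: 21.84 / 5.004×10⁻¹⁹ = 4.365×10¹⁹, i.e. 4.365×10¹⁹/6.022×10²³ = 7.248×10⁻⁵ mol.
Fraction absorbed: 1 − 10^(−1.02) = 0.9045.
Photons absorbed: 0.9045 × 7.248×10⁻⁵ = 6.556×10⁻⁵ mol.
Product: Φ × n_abs = 0.36 × 6.556×10⁻⁵ = 2.360×10⁻⁵ mol.
As a count: 2.360×10⁻⁵ × 6.022×10²³ = 1.4×10¹⁹.

1.4×10¹⁹ initiating radicals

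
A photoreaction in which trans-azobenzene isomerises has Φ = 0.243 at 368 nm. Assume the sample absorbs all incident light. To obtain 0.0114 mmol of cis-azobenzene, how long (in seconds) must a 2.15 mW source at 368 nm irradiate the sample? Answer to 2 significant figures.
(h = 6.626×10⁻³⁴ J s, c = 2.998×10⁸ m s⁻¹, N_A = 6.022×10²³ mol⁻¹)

Product: 0.0114 mmol = 1.14×10⁻⁵ mol.
Photons that must be absorbed: 1.14×10⁻⁵ / 0.243 = 4.691×10⁻⁵ mol.
Photon energy: hc/λ = 5.398×10⁻¹⁹ J; per mole, 3.251×10⁵ J mol⁻¹.
Energy required: 4.691×10⁻⁵ × 3.251×10⁵ = 15.25 J.
Time: 15.25 J / 0.00215 W = 7100 s.

t ≈ 7100 s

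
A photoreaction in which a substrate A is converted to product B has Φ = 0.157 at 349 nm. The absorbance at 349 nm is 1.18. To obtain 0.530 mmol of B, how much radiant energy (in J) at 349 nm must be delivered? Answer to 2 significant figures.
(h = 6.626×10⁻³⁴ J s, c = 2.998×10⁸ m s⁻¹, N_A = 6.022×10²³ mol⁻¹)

1200 J

Product: 0.530 mmol = 5.30×10⁻⁴ mol.
Photons that must be absorbed: 5.30×10⁻⁴ / 0.157 = 0.003376 mol.
Fraction absorbed: 1 − 10^(−1.18) = 0.9339.
Incident photons needed: 0.003376 / 0.9339 = 0.003615 mol.
Photon energy: hc/λ = 5.692×10⁻¹⁹ J; per mole, 3.428×10⁵ J mol⁻¹.
Energy required: 0.003615 × 3.428×10⁵ = 1200 J.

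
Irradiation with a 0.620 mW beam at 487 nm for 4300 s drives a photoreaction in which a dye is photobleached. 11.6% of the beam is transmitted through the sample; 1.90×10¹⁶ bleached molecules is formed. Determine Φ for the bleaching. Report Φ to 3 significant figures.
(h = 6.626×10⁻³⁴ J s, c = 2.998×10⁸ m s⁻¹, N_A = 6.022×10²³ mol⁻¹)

Φ = 0.00329

Product: 1.90×10¹⁶ / 6.022×10²³ = 3.155×10⁻⁸ mol.
Photon energy at 487 nm: hc/λ = (6.626×10⁻³⁴)(2.998×10⁸)/(487×10⁻⁹) = 4.079×10⁻¹⁹ J.
Energy delivered: (0.620 mW)(4300 s) = 2.666 J.
Photons incident: 2.666 / 4.079×10⁻¹⁹ = 6.536×10¹⁸, i.e. 6.536×10¹⁸/6.022×10²³ = 1.085×10⁻⁵ mol.
Fraction absorbed: 1 − 11.6/100 = 0.8840.
Photons absorbed: 0.8840 × 1.085×10⁻⁵ = 9.591×10⁻⁶ mol.
Φ = 3.155×10⁻⁸ mol / 9.591×10⁻⁶ mol photons = 0.00329.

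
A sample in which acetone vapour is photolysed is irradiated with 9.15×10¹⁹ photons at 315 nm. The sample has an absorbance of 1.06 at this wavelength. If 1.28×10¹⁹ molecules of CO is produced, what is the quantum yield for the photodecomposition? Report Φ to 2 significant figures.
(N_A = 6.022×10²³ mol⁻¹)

Φ = 0.15

Product: 1.28×10¹⁹ / 6.022×10²³ = 2.126×10⁻⁵ mol.
Moles of photons: 9.15×10¹⁹ / 6.022×10²³ = 1.519×10⁻⁴ mol.
Fraction absorbed: 1 − 10^(−1.06) = 0.9129.
Photons absorbed: 0.9129 × 1.519×10⁻⁴ = 1.387×10⁻⁴ mol.
Φ = 2.126×10⁻⁵ mol / 1.387×10⁻⁴ mol photons = 0.15.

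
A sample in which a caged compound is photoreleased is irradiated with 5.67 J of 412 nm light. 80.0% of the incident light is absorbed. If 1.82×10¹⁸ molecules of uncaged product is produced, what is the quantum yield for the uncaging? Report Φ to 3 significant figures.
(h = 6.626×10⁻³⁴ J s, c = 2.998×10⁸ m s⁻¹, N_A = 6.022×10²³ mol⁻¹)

Φ = 0.193

Product: 1.82×10¹⁸ / 6.022×10²³ = 3.022×10⁻⁶ mol.
Photon energy at 412 nm: hc/λ = (6.626×10⁻³⁴)(2.998×10⁸)/(412×10⁻⁹) = 4.822×10⁻¹⁹ J.
Photons incident: 5.67 / 4.822×10⁻¹⁹ = 1.176×10¹⁹, i.e. 1.176×10¹⁹/6.022×10²³ = 1.953×10⁻⁵ mol.
Photons absorbed: 0.800 × 1.953×10⁻⁵ = 1.562×10⁻⁵ mol.
Φ = 3.022×10⁻⁶ mol / 1.562×10⁻⁵ mol photons = 0.193.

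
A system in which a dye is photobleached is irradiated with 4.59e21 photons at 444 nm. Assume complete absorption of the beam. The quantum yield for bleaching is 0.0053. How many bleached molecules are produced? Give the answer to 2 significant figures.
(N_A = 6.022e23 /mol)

Moles of photons: 4.59e21 / 6.022e23 = 0.007622 mol.
Product: Φ × n_abs = 0.0053 × 0.007622 = 4.040e-5 mol.
As a count: 4.040e-5 × 6.022e23 = 2.4e19.

2.4e19 bleached molecules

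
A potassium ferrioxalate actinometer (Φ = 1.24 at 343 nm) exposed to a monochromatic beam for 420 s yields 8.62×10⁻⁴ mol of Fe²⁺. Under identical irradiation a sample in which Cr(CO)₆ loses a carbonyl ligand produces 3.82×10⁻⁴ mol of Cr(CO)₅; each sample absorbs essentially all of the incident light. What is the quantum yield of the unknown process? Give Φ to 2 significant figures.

Photons absorbed by the actinometer: 8.62×10⁻⁴ / 1.24 = 6.952×10⁻⁴ mol.
Φ(unknown) = 3.82×10⁻⁴ / 6.952×10⁻⁴ = 0.55.

Φ = 0.55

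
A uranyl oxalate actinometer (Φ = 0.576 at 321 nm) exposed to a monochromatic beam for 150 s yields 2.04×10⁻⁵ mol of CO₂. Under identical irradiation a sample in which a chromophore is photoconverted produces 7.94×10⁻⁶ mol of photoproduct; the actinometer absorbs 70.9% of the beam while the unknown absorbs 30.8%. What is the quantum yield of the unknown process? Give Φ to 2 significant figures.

Photons absorbed by the actinometer: 2.04×10⁻⁵ / 0.576 = 3.542×10⁻⁵ mol.
Incident flux: 3.542×10⁻⁵ / 0.709 = 4.996×10⁻⁵ einstein.
Absorbed by unknown: 0.308 × 4.996×10⁻⁵ = 1.539×10⁻⁵ mol.
Φ(unknown) = 7.94×10⁻⁶ / 1.539×10⁻⁵ = 0.52.

Φ = 0.52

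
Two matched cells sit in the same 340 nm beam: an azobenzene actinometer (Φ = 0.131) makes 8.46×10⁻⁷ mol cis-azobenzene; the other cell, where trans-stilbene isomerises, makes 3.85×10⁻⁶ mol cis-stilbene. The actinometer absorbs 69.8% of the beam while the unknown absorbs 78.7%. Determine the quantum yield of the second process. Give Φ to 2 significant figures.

Photons absorbed by the actinometer: 8.46×10⁻⁷ / 0.131 = 6.458×10⁻⁶ mol.
Incident flux: 6.458×10⁻⁶ / 0.698 = 9.252×10⁻⁶ einstein.
Absorbed by unknown: 0.787 × 9.252×10⁻⁶ = 7.281×10⁻⁶ mol.
Φ(unknown) = 3.85×10⁻⁶ / 7.281×10⁻⁶ = 0.53.

Φ = 0.53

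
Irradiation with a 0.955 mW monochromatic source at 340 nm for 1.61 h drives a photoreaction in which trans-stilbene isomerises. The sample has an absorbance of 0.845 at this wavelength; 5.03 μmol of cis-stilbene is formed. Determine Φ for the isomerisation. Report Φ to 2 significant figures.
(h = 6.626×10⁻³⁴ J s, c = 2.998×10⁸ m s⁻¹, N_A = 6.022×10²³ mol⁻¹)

Product: 5.03 μmol = 5.03×10⁻⁶ mol.
Photon energy at 340 nm: hc/λ = (6.626×10⁻³⁴)(2.998×10⁸)/(340×10⁻⁹) = 5.843×10⁻¹⁹ J.
Energy delivered: (0.955 mW)(5796 s) = 5.535 J.
Photons incident: 5.535 / 5.843×10⁻¹⁹ = 9.473×10¹⁸, i.e. 9.473×10¹⁸/6.022×10²³ = 1.573×10⁻⁵ mol.
Fraction absorbed: 1 − 10^(−0.845) = 0.8571.
Photons absorbed: 0.8571 × 1.573×10⁻⁵ = 1.348×10⁻⁵ mol.
Φ = 5.03×10⁻⁶ mol / 1.348×10⁻⁵ mol photons = 0.37.

Φ = 0.37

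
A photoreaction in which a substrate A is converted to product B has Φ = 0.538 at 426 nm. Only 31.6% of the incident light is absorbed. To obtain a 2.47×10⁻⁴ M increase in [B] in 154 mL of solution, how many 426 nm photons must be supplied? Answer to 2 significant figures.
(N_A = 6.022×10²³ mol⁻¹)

Product: (2.47×10⁻⁴ M)(0.154 L) = 3.804×10⁻⁵ mol.
Photons that must be absorbed: 3.804×10⁻⁵ / 0.538 = 7.071×10⁻⁵ mol.
Incident photons needed: 7.071×10⁻⁵ / 0.316 = 2.238×10⁻⁴ mol.
Photon count: 2.238×10⁻⁴ × 6.022×10²³ = 1.3×10²⁰.

1.3×10²⁰ photons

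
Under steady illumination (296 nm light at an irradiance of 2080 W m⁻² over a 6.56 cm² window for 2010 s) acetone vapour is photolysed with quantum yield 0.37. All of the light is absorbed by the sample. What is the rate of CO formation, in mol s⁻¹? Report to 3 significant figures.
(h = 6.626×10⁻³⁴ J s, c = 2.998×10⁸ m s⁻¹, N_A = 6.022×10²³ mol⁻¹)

Photon energy at 296 nm: hc/λ = (6.626×10⁻³⁴)(2.998×10⁸)/(296×10⁻⁹) = 6.711×10⁻¹⁹ J.
Energy delivered: (2080 W m⁻²)(6.56×10⁻⁴ m²)(2010 s) = 2743 J.
Photons incident: 2743 / 6.711×10⁻¹⁹ = 4.087×10²¹, i.e. 4.087×10²¹/6.022×10²³ = 0.006787 mol.
Product formed: 0.37 × 0.006787 = 0.002511 mol.
Rate: 0.002511 / 2010 s = 1.25×10⁻⁶ mol s⁻¹.

1.25×10⁻⁶ mol s⁻¹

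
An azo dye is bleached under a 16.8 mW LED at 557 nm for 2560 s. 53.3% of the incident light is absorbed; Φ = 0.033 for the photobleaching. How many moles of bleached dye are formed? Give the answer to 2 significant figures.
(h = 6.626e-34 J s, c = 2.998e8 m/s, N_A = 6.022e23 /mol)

Photon energy at 557 nm: hc/λ = (6.626e-34)(2.998e8)/(557e-9) = 3.566e-19 J.
Energy delivered: (16.8 mW)(2560 s) = 43.01 J.
Photons incident: 43.01 / 3.566e-19 = 1.206e20, i.e. 1.206e20/6.022e23 = 2.003e-4 mol.
Photons absorbed: 0.533 × 2.003e-4 = 1.068e-4 mol.
Product: Φ × n_abs = 0.033 × 1.068e-4 = 3.524e-6 mol.

3.5e-6 mol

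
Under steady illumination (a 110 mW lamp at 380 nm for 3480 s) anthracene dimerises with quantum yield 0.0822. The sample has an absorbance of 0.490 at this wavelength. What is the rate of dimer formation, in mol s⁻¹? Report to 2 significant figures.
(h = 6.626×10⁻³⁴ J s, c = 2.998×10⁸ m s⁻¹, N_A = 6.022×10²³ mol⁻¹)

Photon energy at 380 nm: hc/λ = (6.626×10⁻³⁴)(2.998×10⁸)/(380×10⁻⁹) = 5.228×10⁻¹⁹ J.
Energy delivered: (110 mW)(3480 s) = 382.8 J.
Photons incident: 382.8 / 5.228×10⁻¹⁹ = 7.322×10²⁰, i.e. 7.322×10²⁰/6.022×10²³ = 0.001216 mol.
Fraction absorbed: 1 − 10^(−0.490) = 0.6764.
Photons absorbed: 0.6764 × 0.001216 = 8.225×10⁻⁴ mol.
Product formed: 0.0822 × 8.225×10⁻⁴ = 6.761×10⁻⁵ mol.
Rate: 6.761×10⁻⁵ / 3480 s = 1.9×10⁻⁸ mol s⁻¹.

1.9×10⁻⁸ mol s⁻¹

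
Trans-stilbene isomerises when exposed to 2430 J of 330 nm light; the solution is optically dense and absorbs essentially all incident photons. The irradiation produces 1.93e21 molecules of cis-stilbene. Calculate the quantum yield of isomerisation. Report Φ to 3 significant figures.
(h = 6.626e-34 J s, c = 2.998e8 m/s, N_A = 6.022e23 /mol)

Product: 1.93e21 / 6.022e23 = 0.003205 mol.
Photon energy at 330 nm: hc/λ = (6.626e-34)(2.998e8)/(330e-9) = 6.020e-19 J.
Photons incident: 2430 / 6.020e-19 = 4.037e21, i.e. 4.037e21/6.022e23 = 0.006704 mol.
Φ = 0.003205 mol / 0.006704 mol photons = 0.478.

Φ = 0.478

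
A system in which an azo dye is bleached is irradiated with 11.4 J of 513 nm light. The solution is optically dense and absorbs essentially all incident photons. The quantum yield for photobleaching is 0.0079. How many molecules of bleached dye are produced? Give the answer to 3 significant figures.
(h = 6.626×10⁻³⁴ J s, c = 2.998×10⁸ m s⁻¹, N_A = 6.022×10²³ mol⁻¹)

2.33×10¹⁷ molecules

Photon energy at 513 nm: hc/λ = (6.626×10⁻³⁴)(2.998×10⁸)/(513×10⁻⁹) = 3.872×10⁻¹⁹ J.
Photons incident: 11.4 / 3.872×10⁻¹⁹ = 2.944×10¹⁹, i.e. 2.944×10¹⁹/6.022×10²³ = 4.889×10⁻⁵ mol.
Product: Φ × n_abs = 0.0079 × 4.889×10⁻⁵ = 3.862×10⁻⁷ mol.
As a count: 3.862×10⁻⁷ × 6.022×10²³ = 2.33×10¹⁷.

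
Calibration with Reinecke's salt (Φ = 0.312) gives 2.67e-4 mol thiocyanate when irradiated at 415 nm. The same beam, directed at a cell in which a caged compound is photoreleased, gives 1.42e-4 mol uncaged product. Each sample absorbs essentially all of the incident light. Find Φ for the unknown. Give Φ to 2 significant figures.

Φ = 0.17

Photons absorbed by the actinometer: 2.67e-4 / 0.312 = 8.558e-4 mol.
Φ(unknown) = 1.42e-4 / 8.558e-4 = 0.17.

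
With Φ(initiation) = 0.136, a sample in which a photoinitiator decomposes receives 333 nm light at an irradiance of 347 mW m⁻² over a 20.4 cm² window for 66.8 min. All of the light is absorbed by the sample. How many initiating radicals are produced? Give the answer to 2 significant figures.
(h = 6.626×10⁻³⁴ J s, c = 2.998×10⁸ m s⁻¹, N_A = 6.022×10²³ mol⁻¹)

Photon energy at 333 nm: hc/λ = (6.626×10⁻³⁴)(2.998×10⁸)/(333×10⁻⁹) = 5.965×10⁻¹⁹ J.
Energy delivered: (347 mW m⁻²)(20.4×10⁻⁴ m²)(4008 s) = 2.837 J.
Photons incident: 2.837 / 5.965×10⁻¹⁹ = 4.756×10¹⁸, i.e. 4.756×10¹⁸/6.022×10²³ = 7.898×10⁻⁶ mol.
Product: Φ × n_abs = 0.136 × 7.898×10⁻⁶ = 1.074×10⁻⁶ mol.
As a count: 1.074×10⁻⁶ × 6.022×10²³ = 6.5×10¹⁷.

6.5×10¹⁷ initiating radicals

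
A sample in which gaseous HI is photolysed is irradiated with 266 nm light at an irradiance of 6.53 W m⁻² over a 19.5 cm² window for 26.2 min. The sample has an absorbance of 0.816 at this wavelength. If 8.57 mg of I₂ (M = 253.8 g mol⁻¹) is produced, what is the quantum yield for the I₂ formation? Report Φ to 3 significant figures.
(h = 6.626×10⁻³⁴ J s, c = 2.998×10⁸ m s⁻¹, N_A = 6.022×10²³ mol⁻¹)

Φ = 0.895

Product: 8.57 mg / 253.8 g mol⁻¹ = 3.377×10⁻⁵ mol.
Photon energy at 266 nm: hc/λ = (6.626×10⁻³⁴)(2.998×10⁸)/(266×10⁻⁹) = 7.468×10⁻¹⁹ J.
Energy delivered: (6.53 W m⁻²)(19.5×10⁻⁴ m²)(1572 s) = 20.02 J.
Photons incident: 20.02 / 7.468×10⁻¹⁹ = 2.681×10¹⁹, i.e. 2.681×10¹⁹/6.022×10²³ = 4.452×10⁻⁵ mol.
Fraction absorbed: 1 − 10^(−0.816) = 0.8472.
Photons absorbed: 0.8472 × 4.452×10⁻⁵ = 3.772×10⁻⁵ mol.
Φ = 3.377×10⁻⁵ mol / 3.772×10⁻⁵ mol photons = 0.895.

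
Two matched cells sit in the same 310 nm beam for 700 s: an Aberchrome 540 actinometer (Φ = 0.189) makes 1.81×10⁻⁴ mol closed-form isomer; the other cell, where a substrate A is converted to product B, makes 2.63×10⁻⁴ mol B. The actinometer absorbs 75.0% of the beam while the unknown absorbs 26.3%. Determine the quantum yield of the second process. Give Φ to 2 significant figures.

Φ = 0.78

Photons absorbed by the actinometer: 1.81×10⁻⁴ / 0.189 = 9.577×10⁻⁴ mol.
Incident flux: 9.577×10⁻⁴ / 0.750 = 0.001277 einstein.
Absorbed by unknown: 0.263 × 0.001277 = 3.359×10⁻⁴ mol.
Φ(unknown) = 2.63×10⁻⁴ / 3.359×10⁻⁴ = 0.78.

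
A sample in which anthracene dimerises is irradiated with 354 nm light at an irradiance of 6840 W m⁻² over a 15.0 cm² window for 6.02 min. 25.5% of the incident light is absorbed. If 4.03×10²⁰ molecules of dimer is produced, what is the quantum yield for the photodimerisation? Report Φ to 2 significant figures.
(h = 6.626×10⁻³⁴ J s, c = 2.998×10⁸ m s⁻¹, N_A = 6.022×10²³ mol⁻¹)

Product: 4.03×10²⁰ / 6.022×10²³ = 6.692×10⁻⁴ mol.
Photon energy at 354 nm: hc/λ = (6.626×10⁻³⁴)(2.998×10⁸)/(354×10⁻⁹) = 5.612×10⁻¹⁹ J.
Energy delivered: (6840 W m⁻²)(15.0×10⁻⁴ m²)(361.2 s) = 3706 J.
Photons incident: 3706 / 5.612×10⁻¹⁹ = 6.604×10²¹, i.e. 6.604×10²¹/6.022×10²³ = 0.01097 mol.
Photons absorbed: 0.255 × 0.01097 = 0.002797 mol.
Φ = 6.692×10⁻⁴ mol / 0.002797 mol photons = 0.24.

Φ = 0.24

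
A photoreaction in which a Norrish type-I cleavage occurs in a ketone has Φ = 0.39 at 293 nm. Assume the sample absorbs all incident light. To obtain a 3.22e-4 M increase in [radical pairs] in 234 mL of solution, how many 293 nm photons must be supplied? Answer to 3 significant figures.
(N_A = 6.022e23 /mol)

1.16e20 photons

Product: (3.22e-4 M)(0.234 L) = 7.535e-5 mol.
Photons that must be absorbed: 7.535e-5 / 0.39 = 1.932e-4 mol.
Photon count: 1.932e-4 × 6.022e23 = 1.16e20.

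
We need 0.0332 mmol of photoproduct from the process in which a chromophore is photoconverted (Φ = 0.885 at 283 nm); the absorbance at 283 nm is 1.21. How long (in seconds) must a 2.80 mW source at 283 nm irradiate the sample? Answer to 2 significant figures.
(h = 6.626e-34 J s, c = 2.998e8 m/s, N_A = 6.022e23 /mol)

t ≈ 6000 s

Product: 0.0332 mmol = 3.32e-5 mol.
Photons that must be absorbed: 3.32e-5 / 0.885 = 3.751e-5 mol.
Fraction absorbed: 1 − 10^(−1.21) = 0.9383.
Incident photons needed: 3.751e-5 / 0.9383 = 3.998e-5 mol.
Photon energy: hc/λ = 7.019e-19 J; per mole, 4.227e5 J mol⁻¹.
Energy required: 3.998e-5 × 4.227e5 = 16.90 J.
Time: 16.90 J / 0.0028 W = 6000 s.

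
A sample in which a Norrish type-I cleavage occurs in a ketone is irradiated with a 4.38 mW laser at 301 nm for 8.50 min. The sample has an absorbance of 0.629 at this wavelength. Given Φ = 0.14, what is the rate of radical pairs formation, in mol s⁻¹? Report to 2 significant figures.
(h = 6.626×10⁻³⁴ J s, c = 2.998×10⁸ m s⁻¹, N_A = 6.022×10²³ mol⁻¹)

1.2×10⁻⁹ mol s⁻¹

Photon energy at 301 nm: hc/λ = (6.626×10⁻³⁴)(2.998×10⁸)/(301×10⁻⁹) = 6.600×10⁻¹⁹ J.
Energy delivered: (4.38 mW)(510 s) = 2.234 J.
Photons incident: 2.234 / 6.600×10⁻¹⁹ = 3.385×10¹⁸, i.e. 3.385×10¹⁸/6.022×10²³ = 5.621×10⁻⁶ mol.
Fraction absorbed: 1 − 10^(−0.629) = 0.7650.
Photons absorbed: 0.7650 × 5.621×10⁻⁶ = 4.300×10⁻⁶ mol.
Product formed: 0.14 × 4.300×10⁻⁶ = 6.020×10⁻⁷ mol.
Rate: 6.020×10⁻⁷ / 510 s = 1.2×10⁻⁹ mol s⁻¹.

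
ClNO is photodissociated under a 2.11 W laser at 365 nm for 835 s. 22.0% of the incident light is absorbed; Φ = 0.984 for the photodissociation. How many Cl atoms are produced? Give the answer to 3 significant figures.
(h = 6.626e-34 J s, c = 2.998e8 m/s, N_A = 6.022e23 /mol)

Photon energy at 365 nm: hc/λ = (6.626e-34)(2.998e8)/(365e-9) = 5.442e-19 J.
Energy delivered: (2.11 W)(835 s) = 1762 J.
Photons incident: 1762 / 5.442e-19 = 3.238e21, i.e. 3.238e21/6.022e23 = 0.005377 mol.
Photons absorbed: 0.220 × 0.005377 = 0.001183 mol.
Product: Φ × n_abs = 0.984 × 0.001183 = 0.001164 mol.
As a count: 0.001164 × 6.022e23 = 7.01e20.

7.01e20 atoms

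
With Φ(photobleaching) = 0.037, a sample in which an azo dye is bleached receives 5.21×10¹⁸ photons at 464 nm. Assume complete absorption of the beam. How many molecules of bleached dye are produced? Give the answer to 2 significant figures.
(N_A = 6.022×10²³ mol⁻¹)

1.9×10¹⁷ molecules

Moles of photons: 5.21×10¹⁸ / 6.022×10²³ = 8.652×10⁻⁶ mol.
Product: Φ × n_abs = 0.037 × 8.652×10⁻⁶ = 3.201×10⁻⁷ mol.
As a count: 3.201×10⁻⁷ × 6.022×10²³ = 1.9×10¹⁷.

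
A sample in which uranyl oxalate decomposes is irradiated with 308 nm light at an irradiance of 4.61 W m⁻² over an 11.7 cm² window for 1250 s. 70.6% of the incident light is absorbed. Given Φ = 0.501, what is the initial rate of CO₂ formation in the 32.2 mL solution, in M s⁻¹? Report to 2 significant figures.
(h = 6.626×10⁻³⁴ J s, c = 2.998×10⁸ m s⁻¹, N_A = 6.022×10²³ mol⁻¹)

1.5×10⁻⁷ M s⁻¹

Photon energy at 308 nm: hc/λ = (6.626×10⁻³⁴)(2.998×10⁸)/(308×10⁻⁹) = 6.450×10⁻¹⁹ J.
Energy delivered: (4.61 W m⁻²)(11.7×10⁻⁴ m²)(1250 s) = 6.742 J.
Photons incident: 6.742 / 6.450×10⁻¹⁹ = 1.045×10¹⁹, i.e. 1.045×10¹⁹/6.022×10²³ = 1.735×10⁻⁵ mol.
Photons absorbed: 0.706 × 1.735×10⁻⁵ = 1.225×10⁻⁵ mol.
Product formed: 0.501 × 1.225×10⁻⁵ = 6.137×10⁻⁶ mol.
Rate: 6.137×10⁻⁶ mol / (1250 s × 0.0322 L) = 1.5×10⁻⁷ M s⁻¹.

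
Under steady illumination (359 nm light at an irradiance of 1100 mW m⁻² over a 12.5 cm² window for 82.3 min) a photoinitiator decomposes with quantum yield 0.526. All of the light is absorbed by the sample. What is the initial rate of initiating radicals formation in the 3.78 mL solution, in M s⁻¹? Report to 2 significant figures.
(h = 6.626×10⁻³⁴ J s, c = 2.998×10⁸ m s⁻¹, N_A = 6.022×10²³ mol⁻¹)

5.7×10⁻⁷ M s⁻¹

Photon energy at 359 nm: hc/λ = (6.626×10⁻³⁴)(2.998×10⁸)/(359×10⁻⁹) = 5.533×10⁻¹⁹ J.
Energy delivered: (1100 mW m⁻²)(12.5×10⁻⁴ m²)(4938 s) = 6.790 J.
Photons incident: 6.790 / 5.533×10⁻¹⁹ = 1.227×10¹⁹, i.e. 1.227×10¹⁹/6.022×10²³ = 2.038×10⁻⁵ mol.
Product formed: 0.526 × 2.038×10⁻⁵ = 1.072×10⁻⁵ mol.
Rate: 1.072×10⁻⁵ mol / (4938 s × 0.00378 L) = 5.7×10⁻⁷ M s⁻¹.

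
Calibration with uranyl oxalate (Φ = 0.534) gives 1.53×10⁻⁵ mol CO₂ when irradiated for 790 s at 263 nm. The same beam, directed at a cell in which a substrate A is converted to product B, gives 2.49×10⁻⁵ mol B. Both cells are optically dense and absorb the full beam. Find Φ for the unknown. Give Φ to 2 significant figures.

Φ = 0.87

Photons absorbed by the actinometer: 1.53×10⁻⁵ / 0.534 = 2.865×10⁻⁵ mol.
Φ(unknown) = 2.49×10⁻⁵ / 2.865×10⁻⁵ = 0.87.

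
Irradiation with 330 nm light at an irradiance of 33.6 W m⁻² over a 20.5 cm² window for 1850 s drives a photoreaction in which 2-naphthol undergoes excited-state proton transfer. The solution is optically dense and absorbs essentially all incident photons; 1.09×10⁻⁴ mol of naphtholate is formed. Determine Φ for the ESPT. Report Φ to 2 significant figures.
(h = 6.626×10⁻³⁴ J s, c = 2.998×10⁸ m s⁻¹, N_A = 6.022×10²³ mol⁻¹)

Φ = 0.31

Photon energy at 330 nm: hc/λ = (6.626×10⁻³⁴)(2.998×10⁸)/(330×10⁻⁹) = 6.020×10⁻¹⁹ J.
Energy delivered: (33.6 W m⁻²)(20.5×10⁻⁴ m²)(1850 s) = 127.4 J.
Photons incident: 127.4 / 6.020×10⁻¹⁹ = 2.116×10²⁰, i.e. 2.116×10²⁰/6.022×10²³ = 3.514×10⁻⁴ mol.
Φ = 1.09×10⁻⁴ mol / 3.514×10⁻⁴ mol photons = 0.31.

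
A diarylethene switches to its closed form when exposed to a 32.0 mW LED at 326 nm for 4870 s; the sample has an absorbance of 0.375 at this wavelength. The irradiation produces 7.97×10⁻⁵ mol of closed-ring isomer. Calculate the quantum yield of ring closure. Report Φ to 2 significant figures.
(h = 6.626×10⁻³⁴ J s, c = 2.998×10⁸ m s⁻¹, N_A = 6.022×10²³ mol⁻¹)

Photon energy at 326 nm: hc/λ = (6.626×10⁻³⁴)(2.998×10⁸)/(326×10⁻⁹) = 6.093×10⁻¹⁹ J.
Energy delivered: (32.0 mW)(4870 s) = 155.8 J.
Photons incident: 155.8 / 6.093×10⁻¹⁹ = 2.557×10²⁰, i.e. 2.557×10²⁰/6.022×10²³ = 4.246×10⁻⁴ mol.
Fraction absorbed: 1 − 10^(−0.375) = 0.5783.
Photons absorbed: 0.5783 × 4.246×10⁻⁴ = 2.455×10⁻⁴ mol.
Φ = 7.97×10⁻⁵ mol / 2.455×10⁻⁴ mol photons = 0.32.

Φ = 0.32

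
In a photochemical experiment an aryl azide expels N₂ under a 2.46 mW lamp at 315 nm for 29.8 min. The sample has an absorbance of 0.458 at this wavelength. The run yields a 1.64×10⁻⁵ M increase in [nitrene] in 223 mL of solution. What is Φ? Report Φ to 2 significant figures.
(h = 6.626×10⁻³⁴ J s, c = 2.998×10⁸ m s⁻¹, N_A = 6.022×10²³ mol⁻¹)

Product: (1.64×10⁻⁵ M)(0.223 L) = 3.657×10⁻⁶ mol.
Photon energy at 315 nm: hc/λ = (6.626×10⁻³⁴)(2.998×10⁸)/(315×10⁻⁹) = 6.306×10⁻¹⁹ J.
Energy delivered: (2.46 mW)(1788 s) = 4.398 J.
Photons incident: 4.398 / 6.306×10⁻¹⁹ = 6.974×10¹⁸, i.e. 6.974×10¹⁸/6.022×10²³ = 1.158×10⁻⁵ mol.
Fraction absorbed: 1 − 10^(−0.458) = 0.6517.
Photons absorbed: 0.6517 × 1.158×10⁻⁵ = 7.547×10⁻⁶ mol.
Φ = 3.657×10⁻⁶ mol / 7.547×10⁻⁶ mol photons = 0.48.

Φ = 0.48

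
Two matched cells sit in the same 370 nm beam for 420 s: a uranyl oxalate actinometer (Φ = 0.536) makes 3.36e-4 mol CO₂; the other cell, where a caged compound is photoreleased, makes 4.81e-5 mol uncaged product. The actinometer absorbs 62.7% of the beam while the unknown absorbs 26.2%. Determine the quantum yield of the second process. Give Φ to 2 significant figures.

Photons absorbed by the actinometer: 3.36e-4 / 0.536 = 6.269e-4 mol.
Incident flux: 6.269e-4 / 0.627 = 9.998e-4 einstein.
Absorbed by unknown: 0.262 × 9.998e-4 = 2.619e-4 mol.
Φ(unknown) = 4.81e-5 / 2.619e-4 = 0.18.

Φ = 0.18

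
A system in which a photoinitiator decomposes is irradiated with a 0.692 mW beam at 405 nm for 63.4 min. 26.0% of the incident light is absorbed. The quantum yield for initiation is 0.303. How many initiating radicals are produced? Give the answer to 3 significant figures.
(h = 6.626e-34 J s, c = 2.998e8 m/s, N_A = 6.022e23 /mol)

4.23e17 initiating radicals

Photon energy at 405 nm: hc/λ = (6.626e-34)(2.998e8)/(405e-9) = 4.905e-19 J.
Energy delivered: (0.692 mW)(3804 s) = 2.632 J.
Photons incident: 2.632 / 4.905e-19 = 5.366e18, i.e. 5.366e18/6.022e23 = 8.911e-6 mol.
Photons absorbed: 0.260 × 8.911e-6 = 2.317e-6 mol.
Product: Φ × n_abs = 0.303 × 2.317e-6 = 7.021e-7 mol.
As a count: 7.021e-7 × 6.022e23 = 4.23e17.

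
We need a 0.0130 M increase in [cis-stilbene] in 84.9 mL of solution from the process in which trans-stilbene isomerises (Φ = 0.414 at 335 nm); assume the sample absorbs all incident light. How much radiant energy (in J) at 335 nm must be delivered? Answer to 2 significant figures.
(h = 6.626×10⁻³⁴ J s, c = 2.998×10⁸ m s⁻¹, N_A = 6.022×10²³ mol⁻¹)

950 J

Product: (0.0130 M)(0.0849 L) = 0.001104 mol.
Photons that must be absorbed: 0.001104 / 0.414 = 0.002667 mol.
Photon energy: hc/λ = 5.930×10⁻¹⁹ J; per mole, 3.571×10⁵ J mol⁻¹.
Energy required: 0.002667 × 3.571×10⁵ = 950 J.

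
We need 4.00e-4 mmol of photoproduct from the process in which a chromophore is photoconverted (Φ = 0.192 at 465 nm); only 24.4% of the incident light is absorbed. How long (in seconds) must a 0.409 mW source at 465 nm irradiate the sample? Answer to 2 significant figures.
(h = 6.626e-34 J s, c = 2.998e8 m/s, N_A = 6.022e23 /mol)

t ≈ 5400 s

Product: 4.00e-4 mmol = 4.00e-7 mol.
Photons that must be absorbed: 4.00e-7 / 0.192 = 2.083e-6 mol.
Incident photons needed: 2.083e-6 / 0.244 = 8.537e-6 mol.
Photon energy: hc/λ = 4.272e-19 J; per mole, 2.573e5 J mol⁻¹.
Energy required: 8.537e-6 × 2.573e5 = 2.197 J.
Time: 2.197 J / 0.000409 W = 5400 s.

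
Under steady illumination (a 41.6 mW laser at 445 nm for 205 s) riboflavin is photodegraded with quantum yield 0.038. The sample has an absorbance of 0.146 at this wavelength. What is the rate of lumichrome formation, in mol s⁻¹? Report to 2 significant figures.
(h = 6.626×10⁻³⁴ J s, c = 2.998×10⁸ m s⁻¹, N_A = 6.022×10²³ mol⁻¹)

Photon energy at 445 nm: hc/λ = (6.626×10⁻³⁴)(2.998×10⁸)/(445×10⁻⁹) = 4.464×10⁻¹⁹ J.
Energy delivered: (41.6 mW)(205 s) = 8.528 J.
Photons incident: 8.528 / 4.464×10⁻¹⁹ = 1.910×10¹⁹, i.e. 1.910×10¹⁹/6.022×10²³ = 3.172×10⁻⁵ mol.
Fraction absorbed: 1 − 10^(−0.146) = 0.2855.
Photons absorbed: 0.2855 × 3.172×10⁻⁵ = 9.056×10⁻⁶ mol.
Product formed: 0.038 × 9.056×10⁻⁶ = 3.441×10⁻⁷ mol.
Rate: 3.441×10⁻⁷ / 205 s = 1.7×10⁻⁹ mol s⁻¹.

1.7×10⁻⁹ mol s⁻¹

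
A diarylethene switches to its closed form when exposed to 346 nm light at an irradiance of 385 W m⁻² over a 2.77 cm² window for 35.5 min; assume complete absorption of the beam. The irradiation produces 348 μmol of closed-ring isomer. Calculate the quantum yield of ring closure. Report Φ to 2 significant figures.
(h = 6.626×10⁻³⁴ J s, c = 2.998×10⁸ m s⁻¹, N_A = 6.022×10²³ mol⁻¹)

Φ = 0.53

Product: 348 μmol = 3.48×10⁻⁴ mol.
Photon energy at 346 nm: hc/λ = (6.626×10⁻³⁴)(2.998×10⁸)/(346×10⁻⁹) = 5.741×10⁻¹⁹ J.
Energy delivered: (385 W m⁻²)(2.77×10⁻⁴ m²)(2130 s) = 227.2 J.
Photons incident: 227.2 / 5.741×10⁻¹⁹ = 3.957×10²⁰, i.e. 3.957×10²⁰/6.022×10²³ = 6.571×10⁻⁴ mol.
Φ = 3.48×10⁻⁴ mol / 6.571×10⁻⁴ mol photons = 0.53.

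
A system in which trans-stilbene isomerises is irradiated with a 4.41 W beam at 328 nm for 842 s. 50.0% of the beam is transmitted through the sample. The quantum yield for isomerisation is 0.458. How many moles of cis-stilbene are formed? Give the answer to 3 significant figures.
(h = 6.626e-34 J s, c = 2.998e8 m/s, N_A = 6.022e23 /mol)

0.00233 mol

Photon energy at 328 nm: hc/λ = (6.626e-34)(2.998e8)/(328e-9) = 6.056e-19 J.
Energy delivered: (4.41 W)(842 s) = 3713 J.
Photons incident: 3713 / 6.056e-19 = 6.131e21, i.e. 6.131e21/6.022e23 = 0.01018 mol.
Fraction absorbed: 1 − 50.0/100 = 0.5000.
Photons absorbed: 0.5000 × 0.01018 = 0.005090 mol.
Product: Φ × n_abs = 0.458 × 0.005090 = 0.002331 mol.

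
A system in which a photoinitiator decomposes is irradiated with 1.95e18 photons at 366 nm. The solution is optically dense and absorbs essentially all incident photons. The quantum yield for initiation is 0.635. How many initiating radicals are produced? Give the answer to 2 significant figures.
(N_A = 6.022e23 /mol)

1.2e18 initiating radicals

Moles of photons: 1.95e18 / 6.022e23 = 3.238e-6 mol.
Product: Φ × n_abs = 0.635 × 3.238e-6 = 2.056e-6 mol.
As a count: 2.056e-6 × 6.022e23 = 1.2e18.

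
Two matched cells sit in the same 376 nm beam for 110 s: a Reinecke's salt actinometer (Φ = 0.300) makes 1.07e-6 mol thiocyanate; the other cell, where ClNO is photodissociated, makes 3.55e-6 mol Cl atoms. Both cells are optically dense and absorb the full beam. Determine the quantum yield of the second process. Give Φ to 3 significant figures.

Φ = 0.995

Photons absorbed by the actinometer: 1.07e-6 / 0.300 = 3.567e-6 mol.
Φ(unknown) = 3.55e-6 / 3.567e-6 = 0.995.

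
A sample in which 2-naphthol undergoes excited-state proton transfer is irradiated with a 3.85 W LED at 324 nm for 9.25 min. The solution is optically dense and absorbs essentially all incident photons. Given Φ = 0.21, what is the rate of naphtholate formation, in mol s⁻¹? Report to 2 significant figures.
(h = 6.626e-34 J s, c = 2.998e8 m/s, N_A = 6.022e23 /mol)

Photon energy at 324 nm: hc/λ = (6.626e-34)(2.998e8)/(324e-9) = 6.131e-19 J.
Energy delivered: (3.85 W)(555 s) = 2137 J.
Photons incident: 2137 / 6.131e-19 = 3.486e21, i.e. 3.486e21/6.022e23 = 0.005789 mol.
Product formed: 0.21 × 0.005789 = 0.001216 mol.
Rate: 0.001216 / 555 s = 2.2e-6 mol s⁻¹.

2.2e-6 mol s⁻¹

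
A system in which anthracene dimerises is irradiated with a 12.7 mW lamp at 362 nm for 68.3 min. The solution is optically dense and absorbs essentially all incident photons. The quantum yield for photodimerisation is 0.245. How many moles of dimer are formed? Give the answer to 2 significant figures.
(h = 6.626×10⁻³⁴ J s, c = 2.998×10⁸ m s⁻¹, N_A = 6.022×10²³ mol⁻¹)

3.9×10⁻⁵ mol

Photon energy at 362 nm: hc/λ = (6.626×10⁻³⁴)(2.998×10⁸)/(362×10⁻⁹) = 5.487×10⁻¹⁹ J.
Energy delivered: (12.7 mW)(4098 s) = 52.04 J.
Photons incident: 52.04 / 5.487×10⁻¹⁹ = 9.484×10¹⁹, i.e. 9.484×10¹⁹/6.022×10²³ = 1.575×10⁻⁴ mol.
Product: Φ × n_abs = 0.245 × 1.575×10⁻⁴ = 3.859×10⁻⁵ mol.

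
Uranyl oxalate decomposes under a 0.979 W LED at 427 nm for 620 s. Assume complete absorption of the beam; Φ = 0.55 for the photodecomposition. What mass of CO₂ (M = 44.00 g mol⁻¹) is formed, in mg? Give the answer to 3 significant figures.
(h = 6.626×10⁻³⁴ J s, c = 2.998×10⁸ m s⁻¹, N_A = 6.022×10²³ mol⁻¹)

52.4 mg

Photon energy at 427 nm: hc/λ = (6.626×10⁻³⁴)(2.998×10⁸)/(427×10⁻⁹) = 4.652×10⁻¹⁹ J.
Energy delivered: (0.979 W)(620 s) = 607.0 J.
Photons incident: 607.0 / 4.652×10⁻¹⁹ = 1.305×10²¹, i.e. 1.305×10²¹/6.022×10²³ = 0.002167 mol.
Product: Φ × n_abs = 0.55 × 0.002167 = 0.001192 mol.
Mass: 0.001192 × 44.00 = 0.05245 g = 52.4 mg.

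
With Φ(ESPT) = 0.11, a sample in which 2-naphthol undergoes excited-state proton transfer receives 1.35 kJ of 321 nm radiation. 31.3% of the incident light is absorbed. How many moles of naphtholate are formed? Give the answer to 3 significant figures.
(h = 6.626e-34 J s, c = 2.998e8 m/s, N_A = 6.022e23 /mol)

1.25e-4 mol

Photon energy at 321 nm: hc/λ = (6.626e-34)(2.998e8)/(321e-9) = 6.188e-19 J.
Incident energy: 1.35 kJ = 1350 J.
Photons incident: 1350 / 6.188e-19 = 2.182e21, i.e. 2.182e21/6.022e23 = 0.003623 mol.
Photons absorbed: 0.313 × 0.003623 = 0.001134 mol.
Product: Φ × n_abs = 0.11 × 0.001134 = 1.247e-4 mol.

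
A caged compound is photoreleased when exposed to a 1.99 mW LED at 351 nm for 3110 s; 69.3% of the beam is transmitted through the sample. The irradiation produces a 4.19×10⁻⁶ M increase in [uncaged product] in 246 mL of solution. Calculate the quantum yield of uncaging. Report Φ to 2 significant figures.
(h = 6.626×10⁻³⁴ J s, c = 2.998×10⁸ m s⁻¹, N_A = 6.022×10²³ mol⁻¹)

Product: (4.19×10⁻⁶ M)(0.246 L) = 1.031×10⁻⁶ mol.
Photon energy at 351 nm: hc/λ = (6.626×10⁻³⁴)(2.998×10⁸)/(351×10⁻⁹) = 5.659×10⁻¹⁹ J.
Energy delivered: (1.99 mW)(3110 s) = 6.189 J.
Photons incident: 6.189 / 5.659×10⁻¹⁹ = 1.094×10¹⁹, i.e. 1.094×10¹⁹/6.022×10²³ = 1.817×10⁻⁵ mol.
Fraction absorbed: 1 − 69.3/100 = 0.3070.
Photons absorbed: 0.3070 × 1.817×10⁻⁵ = 5.578×10⁻⁶ mol.
Φ = 1.031×10⁻⁶ mol / 5.578×10⁻⁶ mol photons = 0.18.

Φ = 0.18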